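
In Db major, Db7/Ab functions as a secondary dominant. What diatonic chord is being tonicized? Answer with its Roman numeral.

The chord is a dominant seventh chord on Db.
A dominant resolves down a perfect fifth: Db → Gb. In Db major, Gb is scale degree 4, i.e. IV.

IV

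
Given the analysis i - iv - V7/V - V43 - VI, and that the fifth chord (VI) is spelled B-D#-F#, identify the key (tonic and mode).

The anchor chord is a major triad on B, labeled VI.
If B is scale degree 6 and the mode makes that degree carry a major triad, the tonic is D# and the mode is minor.

D# minor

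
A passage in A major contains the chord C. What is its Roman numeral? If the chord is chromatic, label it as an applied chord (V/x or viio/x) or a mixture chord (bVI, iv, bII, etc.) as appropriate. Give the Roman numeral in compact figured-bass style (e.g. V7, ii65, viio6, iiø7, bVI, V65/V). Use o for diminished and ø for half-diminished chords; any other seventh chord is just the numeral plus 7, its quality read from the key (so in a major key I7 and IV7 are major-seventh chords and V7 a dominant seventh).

bIII

Stacked in thirds the chord is C-E-G: a major triad on C.
C is the lowered third degree of A major (diatonic 3 would be C#). This is a major triad on the lowered third degree, borrowed from the parallel minor.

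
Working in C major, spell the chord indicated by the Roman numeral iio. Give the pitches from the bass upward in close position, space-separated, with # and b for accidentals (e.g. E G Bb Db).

Scale degree 2 in C major is D; here the chord built on it is altered to a diminished triad. iio is the diminished supertonic triad, borrowed from the parallel minor.
So the chord is D-F-Ab.

D F Ab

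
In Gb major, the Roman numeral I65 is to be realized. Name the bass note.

Bb

I in Gb major has root Gb; the chord is Gb-Bb-Db-F.
The figure 65 means first inversion — the third is in the bass.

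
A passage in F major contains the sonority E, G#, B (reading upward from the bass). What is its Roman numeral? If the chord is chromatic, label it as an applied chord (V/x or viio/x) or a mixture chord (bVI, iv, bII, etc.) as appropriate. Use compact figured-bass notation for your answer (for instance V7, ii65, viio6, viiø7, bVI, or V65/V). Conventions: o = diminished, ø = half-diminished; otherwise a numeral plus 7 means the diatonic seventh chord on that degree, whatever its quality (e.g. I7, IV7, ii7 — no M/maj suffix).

The pitches E-G#-B form a major triad rooted on E.
E is not a diatonic chord root with this quality in F major, but it lies a perfect fifth above A (iii), so the chord functions as an applied dominant of iii.

V/iii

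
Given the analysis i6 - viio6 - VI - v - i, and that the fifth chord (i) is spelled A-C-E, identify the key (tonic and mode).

A minor

i is given as A-C-E — a minor triad with root A.
If A is scale degree 1 and the mode makes that degree carry a minor triad, the tonic is A and the mode is minor.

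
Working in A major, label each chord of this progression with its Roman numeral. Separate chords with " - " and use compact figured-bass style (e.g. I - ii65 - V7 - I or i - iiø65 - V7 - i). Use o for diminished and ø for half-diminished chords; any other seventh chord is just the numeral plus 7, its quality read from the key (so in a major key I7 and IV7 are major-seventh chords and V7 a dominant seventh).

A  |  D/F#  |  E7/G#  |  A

A: root A is the tonic; major triad there is I.
D/F# has root D, degree 4 in A major, so IV6.
E7/G# has root E, degree 5 in A major, so V65.
A has root A, degree 1 in A major, so I.

I - IV6 - V65 - I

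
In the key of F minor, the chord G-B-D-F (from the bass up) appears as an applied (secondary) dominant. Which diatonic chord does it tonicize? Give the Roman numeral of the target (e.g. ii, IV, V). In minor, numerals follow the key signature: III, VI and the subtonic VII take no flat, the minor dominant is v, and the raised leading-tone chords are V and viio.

The chord is a dominant seventh chord on G.
A dominant resolves down a perfect fifth: G → C. In F minor, C is scale degree 5, i.e. V.

V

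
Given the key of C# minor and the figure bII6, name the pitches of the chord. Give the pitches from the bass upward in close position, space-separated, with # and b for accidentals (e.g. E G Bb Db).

bII6 is the Neapolitan sixth — a major triad on the lowered second degree, here in its customary first inversion. In C# minor that root is D.
So the chord is D-F#-A, a major triad.
The figured bass 6 indicates first inversion, placing the third (F#) in the bass: F#-A-D.

F# A D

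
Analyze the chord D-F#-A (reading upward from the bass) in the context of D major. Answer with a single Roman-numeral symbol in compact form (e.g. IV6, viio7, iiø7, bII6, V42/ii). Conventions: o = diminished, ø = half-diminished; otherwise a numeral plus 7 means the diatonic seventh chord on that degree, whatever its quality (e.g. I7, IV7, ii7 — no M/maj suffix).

I

The pitches D-F#-A form a major triad rooted on D.
In D major, D is the tonic; the diatonic major triad there is I.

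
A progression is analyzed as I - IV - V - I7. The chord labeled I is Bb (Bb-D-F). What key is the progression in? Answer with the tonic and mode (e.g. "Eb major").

Bb major

The chord Bb is a major triad rooted on Bb; its label is I.
If Bb is scale degree 1 and the mode makes that degree carry a major triad, the tonic is Bb and the mode is major.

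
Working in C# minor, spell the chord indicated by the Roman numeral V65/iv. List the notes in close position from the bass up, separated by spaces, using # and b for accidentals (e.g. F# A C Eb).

E# G# B C#

V65/iv is a secondary dominant — the dominant seventh of iv. iv in C# minor is F#, so the applied chord's root is C#, a perfect fifth above.
Building a dominant seventh chord on C# gives C#-E#-G#-B.
The figured bass 65 indicates first inversion, placing the third (E#) in the bass: E#-G#-B-C#.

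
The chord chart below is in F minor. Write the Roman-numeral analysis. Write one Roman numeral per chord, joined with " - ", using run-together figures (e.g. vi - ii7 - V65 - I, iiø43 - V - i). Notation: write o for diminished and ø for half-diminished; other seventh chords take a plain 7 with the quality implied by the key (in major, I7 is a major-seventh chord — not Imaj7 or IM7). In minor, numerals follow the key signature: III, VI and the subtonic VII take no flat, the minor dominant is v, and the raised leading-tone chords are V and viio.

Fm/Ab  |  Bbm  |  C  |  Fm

i6 - iv - V - i

Fm/Ab has root F, degree 1 in F minor, so i6.
Bbm has root Bb, degree 4 in F minor, so iv.
C has root C, degree 5 in F minor, so V.
Fm has root F, degree 1 in F minor, so i.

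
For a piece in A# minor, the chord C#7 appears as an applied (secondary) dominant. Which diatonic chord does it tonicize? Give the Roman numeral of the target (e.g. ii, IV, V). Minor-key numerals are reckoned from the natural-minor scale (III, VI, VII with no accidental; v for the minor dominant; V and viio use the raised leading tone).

VI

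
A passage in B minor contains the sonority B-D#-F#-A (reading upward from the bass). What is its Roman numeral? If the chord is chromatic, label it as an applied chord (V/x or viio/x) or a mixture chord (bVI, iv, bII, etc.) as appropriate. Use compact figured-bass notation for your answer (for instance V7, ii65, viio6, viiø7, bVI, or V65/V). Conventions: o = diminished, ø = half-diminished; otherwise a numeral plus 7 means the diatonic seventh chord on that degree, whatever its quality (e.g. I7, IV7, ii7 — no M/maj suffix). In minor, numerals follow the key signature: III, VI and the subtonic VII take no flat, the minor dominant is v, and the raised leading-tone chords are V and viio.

V7/iv

The pitches B-D#-F#-A form a dominant seventh chord rooted on B.
B is not a diatonic chord root with this quality in B minor, but it lies a perfect fifth above E (iv), so the chord functions as an applied dominant of iv.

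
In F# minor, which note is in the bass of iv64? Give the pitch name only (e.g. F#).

iv in F# minor has root B; the chord is B-D-F#.
The figure 64 means second inversion — the fifth is in the bass.

F#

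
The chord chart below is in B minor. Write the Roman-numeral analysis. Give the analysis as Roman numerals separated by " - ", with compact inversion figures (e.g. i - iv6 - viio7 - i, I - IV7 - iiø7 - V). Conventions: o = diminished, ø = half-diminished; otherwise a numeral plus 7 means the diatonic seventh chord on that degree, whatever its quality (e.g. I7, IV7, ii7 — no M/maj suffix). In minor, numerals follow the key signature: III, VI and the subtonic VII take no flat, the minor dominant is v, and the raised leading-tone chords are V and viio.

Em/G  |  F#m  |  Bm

Em/G has root E, degree 4 in B minor, so iv6.
F#m: minor triad on F# = scale degree 5 → v.
Bm has root B, degree 1 in B minor, so i.

iv6 - v - i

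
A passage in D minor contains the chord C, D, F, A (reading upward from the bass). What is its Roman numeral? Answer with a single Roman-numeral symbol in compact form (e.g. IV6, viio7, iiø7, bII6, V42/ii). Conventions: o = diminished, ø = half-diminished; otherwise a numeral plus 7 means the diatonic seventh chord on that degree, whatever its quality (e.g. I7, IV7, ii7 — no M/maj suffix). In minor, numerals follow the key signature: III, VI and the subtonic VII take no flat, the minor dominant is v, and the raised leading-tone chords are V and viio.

i42

The pitches D-F-A-C form a minor seventh chord rooted on D.
In D minor, D is the tonic; the diatonic minor seventh chord there is i7.
With C in the bass the chord is in third inversion, so the figured bass is 42.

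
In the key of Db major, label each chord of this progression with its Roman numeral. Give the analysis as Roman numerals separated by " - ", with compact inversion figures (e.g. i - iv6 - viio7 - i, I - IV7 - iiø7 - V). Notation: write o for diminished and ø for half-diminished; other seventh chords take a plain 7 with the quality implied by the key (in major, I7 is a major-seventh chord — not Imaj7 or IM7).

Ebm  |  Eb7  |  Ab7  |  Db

ii - V7/V - V7 - I

Ebm: root Eb is the supertonic; minor triad there is ii.
Eb7: chromatic; Eb is V of V, so V7/V.
Ab7 has root Ab, degree 5 in Db major, so V7.
Db: root Db is the tonic; major triad there is I.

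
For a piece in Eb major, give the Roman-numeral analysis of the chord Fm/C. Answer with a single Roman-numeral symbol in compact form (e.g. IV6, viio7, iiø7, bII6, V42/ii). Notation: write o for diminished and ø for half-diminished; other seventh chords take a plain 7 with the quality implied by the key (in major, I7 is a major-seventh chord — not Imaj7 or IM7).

ii64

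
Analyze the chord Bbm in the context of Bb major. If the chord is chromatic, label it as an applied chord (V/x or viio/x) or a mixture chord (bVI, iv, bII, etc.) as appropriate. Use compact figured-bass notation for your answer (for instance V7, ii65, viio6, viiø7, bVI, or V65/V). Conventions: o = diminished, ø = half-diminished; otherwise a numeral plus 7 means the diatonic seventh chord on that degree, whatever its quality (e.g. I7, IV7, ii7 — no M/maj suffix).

The pitches Bb-Db-F form a minor triad rooted on Bb.
Bb is the first degree of Bb major. This is the minor tonic, borrowed from the parallel minor.

i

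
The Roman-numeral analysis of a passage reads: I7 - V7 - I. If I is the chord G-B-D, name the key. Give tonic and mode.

G major

I is given as G-B-D — a major triad with root G.
If G is scale degree 1 and the mode makes that degree carry a major triad, the tonic is G and the mode is major.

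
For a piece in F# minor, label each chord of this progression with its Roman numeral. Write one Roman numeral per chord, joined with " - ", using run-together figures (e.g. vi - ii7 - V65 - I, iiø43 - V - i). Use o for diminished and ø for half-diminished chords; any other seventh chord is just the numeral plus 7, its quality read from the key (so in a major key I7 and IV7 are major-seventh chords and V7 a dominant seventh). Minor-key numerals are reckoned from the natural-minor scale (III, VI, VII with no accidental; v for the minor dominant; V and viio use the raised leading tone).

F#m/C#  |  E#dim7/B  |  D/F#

i64 - viio43 - VI6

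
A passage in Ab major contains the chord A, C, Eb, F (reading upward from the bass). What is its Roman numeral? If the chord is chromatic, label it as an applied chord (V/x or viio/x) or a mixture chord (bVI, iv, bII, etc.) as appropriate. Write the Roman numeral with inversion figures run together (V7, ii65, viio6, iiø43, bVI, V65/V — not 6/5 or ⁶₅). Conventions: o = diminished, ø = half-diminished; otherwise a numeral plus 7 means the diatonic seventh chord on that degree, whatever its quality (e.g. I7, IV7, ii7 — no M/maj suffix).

V65/ii

Stacked in thirds the chord is F-A-C-Eb: a dominant seventh chord on F.
F is not a diatonic chord root with this quality in Ab major, but it lies a perfect fifth above Bb (ii), so the chord functions as an applied dominant of ii.
With A in the bass the chord is in first inversion, so the figured bass is 65.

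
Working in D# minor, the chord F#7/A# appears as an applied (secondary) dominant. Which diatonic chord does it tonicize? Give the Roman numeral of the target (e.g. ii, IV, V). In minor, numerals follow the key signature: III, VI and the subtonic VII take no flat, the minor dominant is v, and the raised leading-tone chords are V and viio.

The chord is a dominant seventh chord on F#.
A dominant resolves down a perfect fifth: F# → B. In D# minor, B is scale degree 6, i.e. VI.

VI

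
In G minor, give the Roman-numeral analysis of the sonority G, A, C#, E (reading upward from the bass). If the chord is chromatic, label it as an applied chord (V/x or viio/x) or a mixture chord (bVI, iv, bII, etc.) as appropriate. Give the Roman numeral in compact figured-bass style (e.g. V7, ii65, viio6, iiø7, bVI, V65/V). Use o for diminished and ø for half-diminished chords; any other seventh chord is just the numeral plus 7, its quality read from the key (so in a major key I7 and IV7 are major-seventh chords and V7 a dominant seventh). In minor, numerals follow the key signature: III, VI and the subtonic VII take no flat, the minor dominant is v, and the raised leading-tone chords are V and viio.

V42/V

The pitches A-C#-E-G form a dominant seventh chord rooted on A.
A is not a diatonic chord root with this quality in G minor, but it lies a perfect fifth above D (V), so the chord functions as an applied dominant of V.
With G in the bass the chord is in third inversion, so the figured bass is 42.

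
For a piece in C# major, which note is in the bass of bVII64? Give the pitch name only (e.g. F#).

F#

bVII in C# major has root B; the chord is B-D#-F#.
The figure 64 means second inversion — the fifth is in the bass.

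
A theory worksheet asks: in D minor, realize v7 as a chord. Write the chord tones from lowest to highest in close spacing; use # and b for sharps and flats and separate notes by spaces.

A C E G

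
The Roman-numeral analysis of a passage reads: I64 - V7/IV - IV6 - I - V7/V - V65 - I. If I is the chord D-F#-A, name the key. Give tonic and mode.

D major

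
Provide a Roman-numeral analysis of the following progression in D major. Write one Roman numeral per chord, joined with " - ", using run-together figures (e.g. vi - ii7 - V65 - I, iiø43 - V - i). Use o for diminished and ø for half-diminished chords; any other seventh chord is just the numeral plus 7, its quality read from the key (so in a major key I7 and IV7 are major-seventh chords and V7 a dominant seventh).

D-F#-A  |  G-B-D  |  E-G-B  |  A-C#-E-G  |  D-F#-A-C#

D-F#-A: major triad on D = scale degree 1 → I.
G-B-D: root G is the subdominant; major triad there is IV.
E-G-B: root E is the supertonic; minor triad there is ii.
A-C#-E-G: dominant seventh chord on A = scale degree 5 → V7.
D-F#-A-C# has root D, degree 1 in D major, so I7.

I - IV - ii - V7 - I7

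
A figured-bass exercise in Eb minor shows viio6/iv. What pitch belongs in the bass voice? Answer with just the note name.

Bb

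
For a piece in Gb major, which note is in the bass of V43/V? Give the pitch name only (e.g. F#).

The applied chord V43/V is rooted on Ab: Ab-C-Eb-Gb.
The figure 43 means second inversion — the fifth is in the bass.

Eb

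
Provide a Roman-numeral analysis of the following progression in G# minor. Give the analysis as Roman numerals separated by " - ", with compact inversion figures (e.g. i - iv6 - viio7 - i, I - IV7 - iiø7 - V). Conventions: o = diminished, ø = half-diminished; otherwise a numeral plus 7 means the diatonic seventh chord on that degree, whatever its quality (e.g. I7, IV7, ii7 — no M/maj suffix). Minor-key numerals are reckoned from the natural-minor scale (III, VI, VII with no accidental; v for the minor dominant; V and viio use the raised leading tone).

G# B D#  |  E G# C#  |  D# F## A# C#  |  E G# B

i - iv6 - V7 - VI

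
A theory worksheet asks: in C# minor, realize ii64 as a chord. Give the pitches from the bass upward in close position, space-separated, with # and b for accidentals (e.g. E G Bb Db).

ii64 is the minor supertonic, borrowed from the parallel major (the Dorian ii). In C# minor that root is D#.
So the chord is D#-F#-A#.
The figured bass 64 indicates second inversion, placing the fifth (A#) in the bass: A#-D#-F#.

A# D# F#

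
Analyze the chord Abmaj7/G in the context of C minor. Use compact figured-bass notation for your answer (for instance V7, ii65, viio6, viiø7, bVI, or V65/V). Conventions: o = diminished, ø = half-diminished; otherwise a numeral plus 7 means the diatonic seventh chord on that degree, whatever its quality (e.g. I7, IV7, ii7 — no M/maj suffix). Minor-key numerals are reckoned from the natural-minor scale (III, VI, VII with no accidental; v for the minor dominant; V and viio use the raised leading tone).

VI42

Stacked in thirds the chord is Ab-C-Eb-G: a major seventh chord on Ab.
Ab is scale degree 6 in C minor, and a major seventh chord on that degree is written VI7.
With G in the bass the chord is in third inversion, so the figured bass is 42.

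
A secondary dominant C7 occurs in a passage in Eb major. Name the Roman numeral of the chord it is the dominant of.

ii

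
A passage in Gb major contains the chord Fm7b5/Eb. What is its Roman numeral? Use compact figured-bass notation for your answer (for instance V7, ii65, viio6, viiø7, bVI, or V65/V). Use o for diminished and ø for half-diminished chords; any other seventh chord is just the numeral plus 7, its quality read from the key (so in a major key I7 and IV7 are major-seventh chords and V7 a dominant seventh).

viiø42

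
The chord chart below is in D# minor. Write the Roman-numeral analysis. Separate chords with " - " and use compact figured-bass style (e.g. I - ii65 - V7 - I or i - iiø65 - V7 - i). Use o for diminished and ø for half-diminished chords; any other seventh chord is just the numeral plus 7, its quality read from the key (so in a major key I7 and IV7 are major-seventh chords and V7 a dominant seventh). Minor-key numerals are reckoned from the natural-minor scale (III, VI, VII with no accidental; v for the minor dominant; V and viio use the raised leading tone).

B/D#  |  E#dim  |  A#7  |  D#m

VI6 - iio - V7 - i

B/D#: root B is the submediant; major triad there is VI6.
E#dim: diminished triad on E# = scale degree 2 → iio.
A#7 has root A#, degree 5 in D# minor, so V7.
D#m: root D# is the tonic; minor triad there is i.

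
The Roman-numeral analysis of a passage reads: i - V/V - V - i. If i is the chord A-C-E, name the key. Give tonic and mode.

A minor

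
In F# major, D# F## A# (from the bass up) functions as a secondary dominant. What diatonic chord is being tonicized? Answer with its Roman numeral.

The chord is a major triad on D#.
A dominant resolves down a perfect fifth: D# → G#. In F# major, G# is scale degree 2, i.e. ii.

ii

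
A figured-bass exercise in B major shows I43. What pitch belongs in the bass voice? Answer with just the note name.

I in B major has root B; the chord is B-D#-F#-A#.
The figure 43 means second inversion — the fifth is in the bass.

F#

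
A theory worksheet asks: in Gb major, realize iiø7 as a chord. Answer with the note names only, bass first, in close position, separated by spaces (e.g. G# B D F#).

Ab Cb Ebb Gb

iiø7 is the half-diminished supertonic seventh, borrowed from the parallel minor. In Gb major that root is Ab.
So the chord is Ab-Cb-Ebb-Gb, a half-diminished seventh chord.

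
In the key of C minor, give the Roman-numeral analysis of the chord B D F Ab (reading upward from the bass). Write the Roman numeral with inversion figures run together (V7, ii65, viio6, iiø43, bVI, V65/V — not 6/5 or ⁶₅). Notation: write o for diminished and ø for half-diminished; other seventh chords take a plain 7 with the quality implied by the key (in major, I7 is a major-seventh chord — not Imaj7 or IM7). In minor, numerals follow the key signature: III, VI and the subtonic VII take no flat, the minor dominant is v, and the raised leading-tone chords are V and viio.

viio7

Stacked in thirds the chord is B-D-F-Ab: a fully diminished seventh chord on B.
B is scale degree 7 in C minor, and a fully diminished seventh chord on that degree is written viio7.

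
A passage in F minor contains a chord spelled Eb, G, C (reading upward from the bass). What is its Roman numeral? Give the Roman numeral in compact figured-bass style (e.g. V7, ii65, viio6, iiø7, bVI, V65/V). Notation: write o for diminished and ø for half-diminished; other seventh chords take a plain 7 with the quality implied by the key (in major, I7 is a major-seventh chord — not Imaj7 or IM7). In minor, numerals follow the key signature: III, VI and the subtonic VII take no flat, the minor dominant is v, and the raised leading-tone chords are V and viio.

The pitches C-Eb-G form a minor triad rooted on C.
In F minor, C is the dominant; the diatonic minor triad there is v.
With Eb in the bass the chord is in first inversion, so the figured bass is 6.

v6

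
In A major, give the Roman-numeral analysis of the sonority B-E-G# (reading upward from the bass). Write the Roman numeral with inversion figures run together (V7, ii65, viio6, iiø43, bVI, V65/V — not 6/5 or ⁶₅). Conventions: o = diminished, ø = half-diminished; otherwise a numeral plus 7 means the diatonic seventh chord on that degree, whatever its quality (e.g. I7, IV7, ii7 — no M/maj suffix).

V64

Stacked in thirds the chord is E-G#-B: a major triad on E.
In A major, E is the dominant; the diatonic major triad there is V.
With B in the bass the chord is in second inversion, so the figured bass is 64.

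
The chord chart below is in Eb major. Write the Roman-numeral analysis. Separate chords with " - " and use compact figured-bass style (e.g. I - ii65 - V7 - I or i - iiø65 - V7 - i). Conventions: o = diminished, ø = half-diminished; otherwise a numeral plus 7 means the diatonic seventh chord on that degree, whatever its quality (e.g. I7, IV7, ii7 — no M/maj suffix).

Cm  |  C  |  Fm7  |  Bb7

vi - V/ii - ii7 - V7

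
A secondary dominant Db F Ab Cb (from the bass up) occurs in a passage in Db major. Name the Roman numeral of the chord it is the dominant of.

The chord is a dominant seventh chord on Db.
A dominant resolves down a perfect fifth: Db → Gb. In Db major, Gb is scale degree 4, i.e. IV.

IV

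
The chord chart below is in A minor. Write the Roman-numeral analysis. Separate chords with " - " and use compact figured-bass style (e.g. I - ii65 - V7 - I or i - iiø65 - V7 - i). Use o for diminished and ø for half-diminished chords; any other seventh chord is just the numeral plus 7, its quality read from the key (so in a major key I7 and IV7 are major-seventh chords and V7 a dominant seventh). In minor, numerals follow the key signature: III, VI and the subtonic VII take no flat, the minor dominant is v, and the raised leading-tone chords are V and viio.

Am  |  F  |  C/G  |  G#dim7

Am has root A, degree 1 in A minor, so i.
F: major triad on F = scale degree 6 → VI.
C/G has root C, degree 3 in A minor, so III64.
G#dim7 has root G#, degree 7 in A minor, so viio7.

i - VI - III64 - viio7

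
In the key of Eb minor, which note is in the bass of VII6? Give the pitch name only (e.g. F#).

VII in Eb minor has root Db; the chord is Db-F-Ab.
The figure 6 means first inversion — the third is in the bass.

F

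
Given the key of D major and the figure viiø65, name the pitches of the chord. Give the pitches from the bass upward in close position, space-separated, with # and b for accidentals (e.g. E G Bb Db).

E G B C#

In D major, the seventh degree is C#, and the diatonic chord built there is a half-diminished seventh chord.
Stacking thirds from C# gives C#-E-G-B.
With the 65 figure the chord is in first inversion; from the bass E upward in close position it reads E-G-B-C#.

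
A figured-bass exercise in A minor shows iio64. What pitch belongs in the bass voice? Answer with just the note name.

F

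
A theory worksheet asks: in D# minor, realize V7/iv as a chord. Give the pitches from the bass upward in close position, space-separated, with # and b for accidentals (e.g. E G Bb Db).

D# F## A# C#

V7/iv is a secondary dominant — the dominant seventh of iv. iv in D# minor is G#, so the applied chord's root is D#, a perfect fifth above.
Building a dominant seventh chord on D# gives D#-F##-A#-C#.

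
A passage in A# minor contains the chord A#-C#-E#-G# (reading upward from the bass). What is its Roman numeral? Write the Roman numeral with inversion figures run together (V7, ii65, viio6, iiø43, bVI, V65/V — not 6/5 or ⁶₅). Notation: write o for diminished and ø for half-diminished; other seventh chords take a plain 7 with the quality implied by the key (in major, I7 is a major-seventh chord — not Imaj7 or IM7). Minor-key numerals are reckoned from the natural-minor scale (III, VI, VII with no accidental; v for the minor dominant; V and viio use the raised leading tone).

Stacked in thirds the chord is A#-C#-E#-G#: a minor seventh chord on A#.
A# is scale degree 1 in A# minor, and a minor seventh chord on that degree is written i7.

i7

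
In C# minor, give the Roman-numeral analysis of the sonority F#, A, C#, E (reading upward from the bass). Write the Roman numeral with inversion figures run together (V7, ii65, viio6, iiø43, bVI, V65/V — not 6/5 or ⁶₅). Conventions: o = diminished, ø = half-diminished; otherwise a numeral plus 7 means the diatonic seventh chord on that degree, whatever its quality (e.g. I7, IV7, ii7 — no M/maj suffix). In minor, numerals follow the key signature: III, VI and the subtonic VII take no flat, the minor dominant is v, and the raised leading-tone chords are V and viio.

The pitches F#-A-C#-E form a minor seventh chord rooted on F#.
In C# minor, F# is the subdominant; the diatonic minor seventh chord there is iv7.

iv7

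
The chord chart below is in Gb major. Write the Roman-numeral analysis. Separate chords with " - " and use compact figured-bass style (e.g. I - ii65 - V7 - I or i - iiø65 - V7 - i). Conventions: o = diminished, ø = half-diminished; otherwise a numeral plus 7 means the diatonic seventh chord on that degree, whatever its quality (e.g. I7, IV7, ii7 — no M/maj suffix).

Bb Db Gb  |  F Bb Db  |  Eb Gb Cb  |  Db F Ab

I6 - iii64 - IV6 - V

Bb-Db-Gb: major triad on Gb = scale degree 1 → I6.
F-Bb-Db: minor triad on Bb = scale degree 3 → iii64.
Eb-Gb-Cb: root Cb is the subdominant; major triad there is IV6.
Db-F-Ab: root Db is the dominant; major triad there is V.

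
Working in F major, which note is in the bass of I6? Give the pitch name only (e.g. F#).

A

I in F major has root F; the chord is F-A-C.
The figure 6 means first inversion — the third is in the bass.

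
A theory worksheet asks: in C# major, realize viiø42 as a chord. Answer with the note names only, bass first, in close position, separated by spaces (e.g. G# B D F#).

A# B# D# F#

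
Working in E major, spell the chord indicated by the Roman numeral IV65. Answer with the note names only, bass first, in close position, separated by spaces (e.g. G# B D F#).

In E major, the subdominant is A, and the diatonic chord built there is a major seventh chord.
That chord is spelled A-C#-E-G#.
The figured bass 65 indicates first inversion, placing the third (C#) in the bass: C#-E-G#-A.

C# E G# A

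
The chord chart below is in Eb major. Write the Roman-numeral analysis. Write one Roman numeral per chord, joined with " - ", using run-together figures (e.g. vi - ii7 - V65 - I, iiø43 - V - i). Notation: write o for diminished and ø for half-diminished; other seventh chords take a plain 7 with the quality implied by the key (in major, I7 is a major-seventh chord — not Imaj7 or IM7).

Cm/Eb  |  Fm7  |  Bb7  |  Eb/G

Cm/Eb: root C is the submediant; minor triad there is vi6.
Fm7: minor seventh chord on F = scale degree 2 → ii7.
Bb7 has root Bb, degree 5 in Eb major, so V7.
Eb/G: root Eb is the tonic; major triad there is I6.

vi6 - ii7 - V7 - I6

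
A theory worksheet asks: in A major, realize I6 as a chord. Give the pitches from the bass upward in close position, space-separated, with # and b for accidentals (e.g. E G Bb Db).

C# E A

The numeral's case and figure indicate a major triad. In A major its root, the first degree, is A.
That chord is spelled A-C#-E.
The figured bass 6 indicates first inversion, placing the third (C#) in the bass: C#-E-A.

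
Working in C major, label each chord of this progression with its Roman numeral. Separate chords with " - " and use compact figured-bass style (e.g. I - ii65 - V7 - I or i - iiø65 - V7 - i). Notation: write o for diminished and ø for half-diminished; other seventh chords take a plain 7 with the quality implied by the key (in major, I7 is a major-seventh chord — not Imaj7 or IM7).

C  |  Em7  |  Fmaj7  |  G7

I - iii7 - IV7 - V7

C: major triad on C = scale degree 1 → I.
Em7 has root E, degree 3 in C major, so iii7.
Fmaj7 has root F, degree 4 in C major, so IV7.
G7: dominant seventh chord on G = scale degree 5 → V7.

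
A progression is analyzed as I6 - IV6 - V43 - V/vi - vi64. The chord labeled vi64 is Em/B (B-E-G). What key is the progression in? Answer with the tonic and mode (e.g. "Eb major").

G major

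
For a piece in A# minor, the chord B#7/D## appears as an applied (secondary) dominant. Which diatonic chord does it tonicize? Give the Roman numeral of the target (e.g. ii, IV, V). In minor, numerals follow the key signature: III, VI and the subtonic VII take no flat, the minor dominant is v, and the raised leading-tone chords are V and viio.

The chord is a dominant seventh chord on B#.
A dominant resolves down a perfect fifth: B# → E#. In A# minor, E# is scale degree 5, i.e. V.

V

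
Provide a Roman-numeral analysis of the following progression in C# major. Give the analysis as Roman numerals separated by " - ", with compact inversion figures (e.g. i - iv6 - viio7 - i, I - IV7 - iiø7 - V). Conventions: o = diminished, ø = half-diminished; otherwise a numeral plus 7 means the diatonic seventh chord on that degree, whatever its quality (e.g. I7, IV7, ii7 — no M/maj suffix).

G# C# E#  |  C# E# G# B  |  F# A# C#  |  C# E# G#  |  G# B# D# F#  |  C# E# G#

G#-C#-E#: root C# is the tonic; major triad there is I64.
C#-E#-G#-B: a dominant seventh chord on C#, the applied dominant of IV → V7/IV.
F#-A#-C#: root F# is the subdominant; major triad there is IV.
C#-E#-G#: major triad on C# = scale degree 1 → I.
G#-B#-D#-F#: dominant seventh chord on G# = scale degree 5 → V7.
C#-E#-G#: major triad on C# = scale degree 1 → I.

I64 - V7/IV - IV - I - V7 - I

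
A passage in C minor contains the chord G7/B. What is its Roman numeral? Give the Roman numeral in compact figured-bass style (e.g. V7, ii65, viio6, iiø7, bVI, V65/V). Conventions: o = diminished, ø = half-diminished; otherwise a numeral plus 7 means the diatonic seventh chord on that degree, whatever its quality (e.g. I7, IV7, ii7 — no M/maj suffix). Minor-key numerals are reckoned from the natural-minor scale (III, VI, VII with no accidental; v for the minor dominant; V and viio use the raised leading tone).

V65

The pitches G-B-D-F form a dominant seventh chord rooted on G.
In C minor, G is the dominant; the diatonic dominant seventh chord there is V7.
With B in the bass the chord is in first inversion, so the figured bass is 65.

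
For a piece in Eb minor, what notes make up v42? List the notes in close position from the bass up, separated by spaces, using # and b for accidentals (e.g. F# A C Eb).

Ab Bb Db F

In Eb minor, the dominant is Bb, and the diatonic chord built there is a minor seventh chord.
That chord is spelled Bb-Db-F-Ab.
With the 42 figure the chord is in third inversion; from the bass Ab upward in close position it reads Ab-Bb-Db-F.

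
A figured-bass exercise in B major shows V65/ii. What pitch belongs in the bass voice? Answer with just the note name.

The applied chord V65/ii is rooted on G#: G#-B#-D#-F#.
The figure 65 means first inversion — the third is in the bass.

B#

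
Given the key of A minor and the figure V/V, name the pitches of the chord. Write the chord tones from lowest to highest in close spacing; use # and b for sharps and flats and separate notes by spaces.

B D# F#

The slash means an applied dominant: we want the dominant of V. In A minor, V is E major, and its dominant is built on B.
Building a major triad on B gives B-D#-F#.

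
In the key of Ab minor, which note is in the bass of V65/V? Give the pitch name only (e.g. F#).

D

The applied chord V65/V is rooted on Bb: Bb-D-F-Ab.
The figure 65 means first inversion — the third is in the bass.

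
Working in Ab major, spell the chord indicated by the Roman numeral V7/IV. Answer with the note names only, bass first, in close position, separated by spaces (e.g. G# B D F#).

Ab C Eb Gb

The slash means an applied dominant: we want the dominant of IV. In Ab major, IV is Db major, and its dominant is built on Ab.
Building a dominant seventh chord on Ab gives Ab-C-Eb-Gb.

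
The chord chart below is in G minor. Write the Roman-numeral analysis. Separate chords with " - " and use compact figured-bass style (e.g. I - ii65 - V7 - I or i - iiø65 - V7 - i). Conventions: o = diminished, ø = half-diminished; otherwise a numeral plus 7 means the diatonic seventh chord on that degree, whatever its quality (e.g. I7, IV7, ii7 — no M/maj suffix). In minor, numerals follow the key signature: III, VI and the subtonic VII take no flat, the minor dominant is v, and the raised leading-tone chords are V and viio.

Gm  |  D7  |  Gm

i - V7 - i

Gm has root G, degree 1 in G minor, so i.
D7: root D is the dominant; dominant seventh chord there is V7.
Gm: root G is the tonic; minor triad there is i.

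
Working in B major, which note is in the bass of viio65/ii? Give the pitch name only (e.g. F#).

The applied chord viio65/ii is rooted on B#: B#-D#-F#-A.
The figure 65 means first inversion — the third is in the bass.

D#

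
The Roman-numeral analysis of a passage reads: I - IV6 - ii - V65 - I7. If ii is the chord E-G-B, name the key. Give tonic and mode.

The anchor chord is a minor triad on E, labeled ii.
If E is scale degree 2 and the mode makes that degree carry a minor triad, the tonic is D and the mode is major.

D major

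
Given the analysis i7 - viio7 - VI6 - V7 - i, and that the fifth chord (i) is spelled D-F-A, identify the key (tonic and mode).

D minor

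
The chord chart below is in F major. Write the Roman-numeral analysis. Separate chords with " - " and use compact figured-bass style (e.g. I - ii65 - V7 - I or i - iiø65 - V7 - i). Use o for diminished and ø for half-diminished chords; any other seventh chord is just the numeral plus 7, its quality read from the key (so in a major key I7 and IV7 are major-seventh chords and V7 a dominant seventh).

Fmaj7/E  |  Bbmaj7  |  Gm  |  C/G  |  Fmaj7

I42 - IV7 - ii - V64 - I7

Fmaj7/E has root F, degree 1 in F major, so I42.
Bbmaj7: major seventh chord on Bb = scale degree 4 → IV7.
Gm: minor triad on G = scale degree 2 → ii.
C/G: root C is the dominant; major triad there is V64.
Fmaj7: major seventh chord on F = scale degree 1 → I7.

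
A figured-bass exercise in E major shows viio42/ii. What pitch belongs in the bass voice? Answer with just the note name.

D

The applied chord viio42/ii is rooted on E#: E#-G#-B-D.
The figure 42 means third inversion — the seventh is in the bass.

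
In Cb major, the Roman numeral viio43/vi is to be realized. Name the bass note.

The applied chord viio43/vi is rooted on G: G-Bb-Db-Fb.
The figure 43 means second inversion — the fifth is in the bass.

Db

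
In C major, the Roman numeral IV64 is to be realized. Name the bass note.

C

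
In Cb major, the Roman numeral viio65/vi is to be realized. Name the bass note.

The applied chord viio65/vi is rooted on G: G-Bb-Db-Fb.
The figure 65 means first inversion — the third is in the bass.

Bb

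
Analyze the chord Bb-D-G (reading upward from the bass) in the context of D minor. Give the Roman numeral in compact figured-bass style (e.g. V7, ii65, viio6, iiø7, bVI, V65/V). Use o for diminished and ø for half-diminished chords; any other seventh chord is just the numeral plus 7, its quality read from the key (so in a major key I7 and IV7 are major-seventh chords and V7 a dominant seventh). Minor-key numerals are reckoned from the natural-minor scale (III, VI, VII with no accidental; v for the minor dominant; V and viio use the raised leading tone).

iv6

The pitches G-Bb-D form a minor triad rooted on G.
In D minor, G is the subdominant; the diatonic minor triad there is iv.
With Bb in the bass the chord is in first inversion, so the figured bass is 6.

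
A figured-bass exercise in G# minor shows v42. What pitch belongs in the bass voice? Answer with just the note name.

v in G# minor has root D#; the chord is D#-F#-A#-C#.
The figure 42 means third inversion — the seventh is in the bass.

C#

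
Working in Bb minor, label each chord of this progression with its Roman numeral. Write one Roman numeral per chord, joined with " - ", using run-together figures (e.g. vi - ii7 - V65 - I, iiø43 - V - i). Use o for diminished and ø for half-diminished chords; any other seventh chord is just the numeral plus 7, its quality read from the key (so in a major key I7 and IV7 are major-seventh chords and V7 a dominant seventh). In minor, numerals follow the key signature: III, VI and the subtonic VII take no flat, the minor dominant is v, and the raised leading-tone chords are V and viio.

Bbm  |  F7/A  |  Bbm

i - V65 - i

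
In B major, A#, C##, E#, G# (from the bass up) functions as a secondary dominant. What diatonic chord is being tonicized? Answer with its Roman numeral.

The chord is a dominant seventh chord on A#.
A dominant resolves down a perfect fifth: A# → D#. In B major, D# is scale degree 3, i.e. iii.

iii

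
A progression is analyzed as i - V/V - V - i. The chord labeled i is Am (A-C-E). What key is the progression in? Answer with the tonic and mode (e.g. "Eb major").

A minor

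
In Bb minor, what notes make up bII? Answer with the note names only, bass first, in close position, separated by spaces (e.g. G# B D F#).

Cb Eb Gb

bII is the Neapolitan chord — a major triad on the lowered second degree. In Bb minor that root is Cb.
So the chord is Cb-Eb-Gb, a major triad.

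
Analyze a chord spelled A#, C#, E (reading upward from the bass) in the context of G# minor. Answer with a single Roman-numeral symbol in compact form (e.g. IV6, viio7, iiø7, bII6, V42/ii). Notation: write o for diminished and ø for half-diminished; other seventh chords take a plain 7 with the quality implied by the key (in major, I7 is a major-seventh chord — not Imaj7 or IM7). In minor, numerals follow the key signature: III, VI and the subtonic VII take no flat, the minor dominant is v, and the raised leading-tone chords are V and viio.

iio

The pitches A#-C#-E form a diminished triad rooted on A#.
A# is scale degree 2 in G# minor, and a diminished triad on that degree is written iio.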